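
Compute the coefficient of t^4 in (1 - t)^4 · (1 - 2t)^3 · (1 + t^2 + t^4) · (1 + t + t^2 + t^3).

(1 - t)^4 has coefficients 1,-4,6,-4,1 for degrees 0…4.
(1 - 2t)^3 has coefficients 1,-6,12,-8,0 for degrees 0…4.
Multiplying by (1 + t^2 + t^4) gives running coefficients 1,-6,13,-14,13 for degrees 0…4.
Finally multiplying by (1 + t + t^2 + t^3), the product of all factors after the first has coefficients 1,-5,8,-6,6 for degrees 0…4.
[t^4] = 1·6 − 4·(-6) + 6·8 − 4·(-5) + 1·1 = 99.

99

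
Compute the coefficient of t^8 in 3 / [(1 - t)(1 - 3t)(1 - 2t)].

The denominator gives the recurrence a_n = 6a_(n−1) − 11a_(n−2) + 6a_(n−3) for n ≥ 3; the numerator fixes a_0 = 3, a_1 = 18, a_2 = 75.
Iterating: 3, 18, 75, 270, 903, 2898, 9075, 27990, 85503, so a_8 = 85503.

85503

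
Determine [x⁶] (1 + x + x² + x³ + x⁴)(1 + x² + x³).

(1 + x + x² + x³ + x⁴) has coefficients 1,1,1,1,1 for degrees 0…4.
(1 + x² + x³) has coefficients 1,0,1,1,0,0,0 for degrees 0…6.
[x⁶] = 1·0 + 1·0 + 1·0 + 1·1 + 1·1 = 2.

2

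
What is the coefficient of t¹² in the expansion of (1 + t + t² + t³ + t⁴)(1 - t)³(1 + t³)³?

6

(1 + t + t² + t³ + t⁴) has coefficients 1,1,1,1,1 for degrees 0…4.
(1 - t)³ has coefficients 1,-3,3,-1,0,0,0,0,0,0,0,0,0 for degrees 0…12.
Finally multiplying by (1 + t³)³, the product of all factors after the first has coefficients 1,-3,3,2,-9,9,0,-9,9,-2,-3,3,-1 for degrees 0…12.
[t¹²] = 1·(-1) + 1·3 + 1·(-3) + 1·(-2) + 1·9 = 6.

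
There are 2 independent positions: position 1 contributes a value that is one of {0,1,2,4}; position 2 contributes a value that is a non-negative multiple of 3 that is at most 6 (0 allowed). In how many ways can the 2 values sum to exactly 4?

The generating function for the choices is (1 + y + y^2 + y^4)·(1 + y^3 + y^6); the count is [y^4].
(1 + y + y^2 + y^4) has coefficients 1,1,1,0,1 for degrees 0…4.
(1 + y^3 + y^6) has coefficients 1,0,0,1,0 for degrees 0…4.
[y^4] = 1·0 + 1·1 + 1·0 + 1·1 = 2.

2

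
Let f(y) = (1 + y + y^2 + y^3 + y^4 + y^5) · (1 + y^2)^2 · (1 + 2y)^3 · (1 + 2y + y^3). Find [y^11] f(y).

(1 + y + y^2 + y^3 + y^4 + y^5) has coefficients 1,1,1,1,1,1 for degrees 0…5.
(1 + y^2)^2 has coefficients 1,0,2,0,1,0,0,0,0,0,0,0 for degrees 0…11.
Multiplying by (1 + 2y)^3 gives running coefficients 1,6,14,20,25,22,12,8,0,0,0,0 for degrees 0…11.
Finally multiplying by (1 + 2y + y^3), the product of all factors after the first has coefficients 1,8,26,49,71,86,76,57,38,12,8,0 for degrees 0…11.
[y^11] = 1·0 + 1·8 + 1·12 + 1·38 + 1·57 + 1·76 = 191.

191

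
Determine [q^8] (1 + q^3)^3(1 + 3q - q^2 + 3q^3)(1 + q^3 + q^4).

(1 + q^3)^3 has coefficients 1,0,0,3,0,0,3,0,0 for degrees 0…8.
(1 + 3q - q^2 + 3q^3) has coefficients 1,3,-1,3,0,0,0,0,0 for degrees 0…8.
Finally multiplying by (1 + q^3 + q^4), the product of all factors after the first has coefficients 1,3,-1,4,4,2,2,3,0 for degrees 0…8.
[q^8] = 1·0 + 3·2 + 3·(-1) = 3.

3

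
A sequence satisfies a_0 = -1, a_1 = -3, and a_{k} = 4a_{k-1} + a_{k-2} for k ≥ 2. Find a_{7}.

The ordinary generating function has denominator 1 - 4y - y^2.
Iterating the recurrence: a_0,…,a_{7} = -1, -3, -13, -55, -233, -987, -4181, -17711.

-17711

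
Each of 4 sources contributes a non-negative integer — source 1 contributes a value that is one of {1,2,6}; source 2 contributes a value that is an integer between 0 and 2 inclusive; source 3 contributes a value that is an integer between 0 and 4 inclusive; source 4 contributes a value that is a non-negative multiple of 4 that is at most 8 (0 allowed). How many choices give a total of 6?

The generating function for the choices is (y + y² + y⁶)·(1 + y + y²)·(1 + y + y² + y³ + y⁴)·(1 + y⁴ + y⁸); the count is [y⁶].
(y + y² + y⁶) has coefficients 0,1,1,0,0,0,1 for degrees 0…6.
(1 + y + y²) has coefficients 1,1,1,0,0,0,0 for degrees 0…6.
Multiplying by (1 + y + y² + y³ + y⁴) gives running coefficients 1,2,3,3,3,2,1 for degrees 0…6.
Finally multiplying by (1 + y⁴ + y⁸), the product of all factors after the first has coefficients 1,2,3,3,4,4,4 for degrees 0…6.
[y⁶] = 1·4 + 1·4 + 1·1 = 9.

9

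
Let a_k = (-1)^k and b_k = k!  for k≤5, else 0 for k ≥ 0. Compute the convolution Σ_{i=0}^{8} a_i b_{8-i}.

This is [x^8] in the product of the two ordinary generating functions.
Σ = 1·0 − 1·0 + 1·0 − 1·120 + 1·24 − 1·6 + 1·2 − 1·1 + 1·1 = -100.

-100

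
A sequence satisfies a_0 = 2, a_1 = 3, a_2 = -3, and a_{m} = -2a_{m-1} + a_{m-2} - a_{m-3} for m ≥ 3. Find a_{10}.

The ordinary generating function has denominator 1 + 2y - y^2 + y^3.
Iterating the recurrence: a_0,…,a_{10} = 2, 3, -3, 7, -20, 50, -127, 324, -825, 2101, -5351.

-5351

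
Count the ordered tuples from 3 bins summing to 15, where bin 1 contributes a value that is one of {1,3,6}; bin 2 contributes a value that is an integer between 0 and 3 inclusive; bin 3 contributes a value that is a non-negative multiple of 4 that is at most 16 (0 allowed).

3

The generating function for the choices is (q + q^3 + q^6)·(1 + q + q^2 + q^3)·(1 + q^4 + q^8 + q^12 + q^16); the count is [q^15].
(q + q^3 + q^6) has coefficients 0,1,0,1,0,0,1 for degrees 0…6.
(1 + q + q^2 + q^3) has coefficients 1,1,1,1,0,0,0,0,0,0,0,0,0,0,0,0 for degrees 0…15.
Finally multiplying by (1 + q^4 + q^8 + q^12 + q^16), the product of all factors after the first has coefficients 1,1,1,1,1,1,1,1,1,1,1,1,1,1,1,1 for degrees 0…15.
[q^15] = 1·1 + 1·1 + 1·1 = 3.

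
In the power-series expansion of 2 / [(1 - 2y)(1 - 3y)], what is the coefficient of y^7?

12610

The denominator gives the recurrence a_n = 5a_(n−1) − 6a_(n−2) for n ≥ 2; the numerator fixes a_0 = 2, a_1 = 10.
Iterating: 2, 10, 38, 130, 422, 1330, 4118, 12610, so a_7 = 12610.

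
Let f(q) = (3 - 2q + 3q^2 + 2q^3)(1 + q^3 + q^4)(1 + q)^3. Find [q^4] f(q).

(3 - 2q + 3q^2 + 2q^3) has coefficients 3,-2,3,2 for degrees 0…3.
(1 + q^3 + q^4) has coefficients 1,0,0,1,1 for degrees 0…4.
Finally multiplying by (1 + q)^3, the product of all factors after the first has coefficients 1,3,3,2,4 for degrees 0…4.
[q^4] = 3·4 − 2·2 + 3·3 + 2·3 = 23.

23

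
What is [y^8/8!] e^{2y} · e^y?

6561

The EGF product rule gives c_8 = Σ_{k_1+k_2=8} C(8; k_1,k_2) · ∏ g_i(k_i), where e^{2y} gives (2)^k; e^y gives (1)^k.
g_1(k) for k = 0…8: 1, 2, 4, 8, 16, 32, 64, 128, 256.
g_2(k) for k = 0…8: 1, 1, 1, 1, 1, 1, 1, 1, 1.
c_8 = Σ_k C(8,k)·g_1(k)·g_2(8−k) = 1·1·1 + 8·2·1 + 28·4·1 + 56·8·1 + 70·16·1 + 56·32·1 + 28·64·1 + 8·128·1 + 1·256·1 = 1 + 16 + 112 + 448 + 1120 + 1792 + 1792 + 1024 + 256 = 6561.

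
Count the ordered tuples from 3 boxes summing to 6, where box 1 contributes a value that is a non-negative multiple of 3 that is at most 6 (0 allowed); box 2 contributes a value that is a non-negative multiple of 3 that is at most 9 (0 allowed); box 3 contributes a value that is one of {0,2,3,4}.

The generating function for the choices is (1 + y^3 + y^6)·(1 + y^3 + y^6 + y^9)·(1 + y^2 + y^3 + y^4); the count is [y^6].
(1 + y^3 + y^6) has coefficients 1,0,0,1,0,0,1 for degrees 0…6.
(1 + y^3 + y^6 + y^9) has coefficients 1,0,0,1,0,0,1 for degrees 0…6.
Finally multiplying by (1 + y^2 + y^3 + y^4), the product of all factors after the first has coefficients 1,0,1,2,1,1,2 for degrees 0…6.
[y^6] = 1·2 + 1·2 + 1·1 = 5.

5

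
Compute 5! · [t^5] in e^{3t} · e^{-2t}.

1

The EGF product rule gives c_5 = Σ_{k_1+k_2=5} C(5; k_1,k_2) · ∏ g_i(k_i), where e^{3t} gives (3)^k; e^{-2t} gives (-2)^k.
g_1(k) for k = 0…5: 1, 3, 9, 27, 81, 243.
g_2(k) for k = 0…5: 1, -2, 4, -8, 16, -32.
c_5 = Σ_k C(5,k)·g_1(k)·g_2(5−k) = 1·1·(-32) + 5·3·16 + 10·9·(-8) + 10·27·4 + 5·81·(-2) + 1·243·1 = −32 + 240 − 720 + 1080 − 810 + 243 = 1.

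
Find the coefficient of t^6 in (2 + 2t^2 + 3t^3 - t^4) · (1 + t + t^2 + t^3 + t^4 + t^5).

(2 + 2t^2 + 3t^3 - t^4) has coefficients 2,0,2,3,-1 for degrees 0…4.
(1 + t + t^2 + t^3 + t^4 + t^5) has coefficients 1,1,1,1,1,1,0 for degrees 0…6.
[t^6] = 2·0 + 2·1 + 3·1 − 1·1 = 4.

4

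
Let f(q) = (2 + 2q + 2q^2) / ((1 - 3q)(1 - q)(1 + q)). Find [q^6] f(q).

Partial fractions give a closed form: a_n = (13/4)·3^n + (-3/2)·1^n + (1/4)·(-1)^n.
At n = 6: a_6 = 2368.

2368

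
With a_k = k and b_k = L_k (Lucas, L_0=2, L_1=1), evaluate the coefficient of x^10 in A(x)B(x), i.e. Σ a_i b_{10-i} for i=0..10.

The convolution is the t^10 coefficient of A(t)B(t).
Σ = 0·123 + 1·76 + 2·47 + 3·29 + 4·18 + 5·11 + 6·7 + 7·4 + 8·3 + 9·1 + 10·2 = 507.

507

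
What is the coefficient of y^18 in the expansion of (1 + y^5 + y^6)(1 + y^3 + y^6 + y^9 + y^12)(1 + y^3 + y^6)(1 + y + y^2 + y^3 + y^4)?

(1 + y^5 + y^6) has coefficients 1,0,0,0,0,1,1 for degrees 0…6.
(1 + y^3 + y^6 + y^9 + y^12) has coefficients 1,0,0,1,0,0,1,0,0,1,0,0,1,0,0,0,0,0,0 for degrees 0…18.
Multiplying by (1 + y^3 + y^6) gives running coefficients 1,0,0,2,0,0,3,0,0,3,0,0,3,0,0,2,0,0,1 for degrees 0…18.
Finally multiplying by (1 + y + y^2 + y^3 + y^4), the product of all factors after the first has coefficients 1,1,1,3,3,2,5,5,3,6,6,3,6,6,3,5,5,2,3 for degrees 0…18.
[y^18] = 1·3 + 1·6 + 1·6 = 15.

15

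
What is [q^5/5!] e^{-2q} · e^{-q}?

The EGF product rule gives c_5 = Σ_{k_1+k_2=5} C(5; k_1,k_2) · ∏ g_i(k_i), where e^{-2q} gives (-2)^k; e^{-q} gives (-1)^k.
g_1(k) for k = 0…5: 1, -2, 4, -8, 16, -32.
g_2(k) for k = 0…5: 1, -1, 1, -1, 1, -1.
c_5 = Σ_k C(5,k)·g_1(k)·g_2(5−k) = 1·1·(-1) + 5·(-2)·1 + 10·4·(-1) + 10·(-8)·1 + 5·16·(-1) + 1·(-32)·1 = −1 − 10 − 40 − 80 − 80 − 32 = -243.

-243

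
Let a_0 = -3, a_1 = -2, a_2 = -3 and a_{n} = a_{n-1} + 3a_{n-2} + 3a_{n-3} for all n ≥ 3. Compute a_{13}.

-197412

The ordinary generating function has denominator 1 - x - 3x^2 - 3x^3.
Iterating the recurrence: a_0,…,a_{13} = -3, -2, -3, -18, -33, -96, -249, -636, -1671, -4326, -11247, -29238, -75957, -197412.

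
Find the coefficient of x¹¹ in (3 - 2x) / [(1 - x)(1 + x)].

-2

Partial fractions give a closed form: a_n = (1/2)·1^n + (5/2)·(-1)^n.
At n = 11: a_11 = -2.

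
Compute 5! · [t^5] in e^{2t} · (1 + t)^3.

992

The EGF product rule gives c_5 = Σ_{k_1+k_2=5} C(5; k_1,k_2) · ∏ g_i(k_i), where e^{2t} gives (2)^k; (1+t)^3 gives the falling factorial (3)_k.
g_1(k) for k = 0…5: 1, 2, 4, 8, 16, 32.
g_2(k) for k = 0…5: 1, 3, 6, 6, 0, 0.
c_5 = Σ_k C(5,k)·g_1(k)·g_2(5−k) = 10·4·6 + 10·8·6 + 5·16·3 + 1·32·1 = 240 + 480 + 240 + 32 = 992.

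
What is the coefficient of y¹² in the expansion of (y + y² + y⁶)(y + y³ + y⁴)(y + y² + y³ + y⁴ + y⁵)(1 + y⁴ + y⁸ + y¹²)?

11

(y + y² + y⁶) has coefficients 0,1,1,0,0,0,1 for degrees 0…6.
(y + y³ + y⁴) has coefficients 0,1,0,1,1,0,0,0,0,0,0,0,0 for degrees 0…12.
Multiplying by (y + y² + y³ + y⁴ + y⁵) gives running coefficients 0,0,1,1,2,3,3,2,2,1,0,0,0 for degrees 0…12.
Finally multiplying by (1 + y⁴ + y⁸ + y¹²), the product of all factors after the first has coefficients 0,0,1,1,2,3,4,3,4,4,4,3,4 for degrees 0…12.
[y¹²] = 1·3 + 1·4 + 1·4 = 11.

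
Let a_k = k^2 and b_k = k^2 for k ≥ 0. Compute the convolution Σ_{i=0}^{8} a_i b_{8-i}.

1092

This is [x^8] in the product of the two ordinary generating functions.
Σ = 0·64 + 1·49 + 4·36 + 9·25 + 16·16 + 25·9 + 36·4 + 49·1 + 64·0 = 1092.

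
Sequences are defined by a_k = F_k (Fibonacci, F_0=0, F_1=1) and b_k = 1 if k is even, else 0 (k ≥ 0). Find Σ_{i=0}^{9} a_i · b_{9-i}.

This is [x^9] in the product of the two ordinary generating functions.
Σ = 0·0 + 1·1 + 1·0 + 2·1 + 3·0 + 5·1 + 8·0 + 13·1 + 21·0 + 34·1 = 55.

55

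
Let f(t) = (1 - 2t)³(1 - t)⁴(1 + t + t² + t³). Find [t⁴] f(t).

(1 - 2t)³ has coefficients 1,-6,12,-8 for degrees 0…3.
(1 - t)⁴ has coefficients 1,-4,6,-4,1 for degrees 0…4.
Finally multiplying by (1 + t + t² + t³), the product of all factors after the first has coefficients 1,-3,3,-1,-1 for degrees 0…4.
[t⁴] = 1·(-1) − 6·(-1) + 12·3 − 8·(-3) = 65.

65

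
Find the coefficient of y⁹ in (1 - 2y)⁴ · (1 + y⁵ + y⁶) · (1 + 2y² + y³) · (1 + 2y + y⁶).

-80

(1 - 2y)⁴ has coefficients 1,-8,24,-32,16 for degrees 0…4.
(1 + y⁵ + y⁶) has coefficients 1,0,0,0,0,1,1,0,0,0 for degrees 0…9.
Multiplying by (1 + 2y² + y³) gives running coefficients 1,0,2,1,0,1,1,2,3,1 for degrees 0…9.
Finally multiplying by (1 + 2y + y⁶), the product of all factors after the first has coefficients 1,2,2,5,2,1,4,4,9,8 for degrees 0…9.
[y⁹] = 1·8 − 8·9 + 24·4 − 32·4 + 16·1 = -80.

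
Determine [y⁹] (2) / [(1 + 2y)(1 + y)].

The denominator gives the recurrence a_n = −3a_(n−1) − 2a_(n−2) for n ≥ 2; the numerator fixes a_0 = 2, a_1 = -6.
Iterating: 2, -6, 14, -30, 62, -126, 254, -510, 1022, -2046, so a_9 = -2046.

-2046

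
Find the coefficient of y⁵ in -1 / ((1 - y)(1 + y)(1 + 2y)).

Partial fractions give a closed form: a_n = (-1/6)·1^n + (1/2)·(-1)^n + (-4/3)·(-2)^n.
At n = 5: a_5 = 42.

42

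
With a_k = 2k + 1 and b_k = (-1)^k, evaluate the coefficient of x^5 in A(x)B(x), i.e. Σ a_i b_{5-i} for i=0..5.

6

This is [x^5] in the product of the two ordinary generating functions.
Σ = 1·(-1) + 3·1 + 5·(-1) + 7·1 + 9·(-1) + 11·1 = 6.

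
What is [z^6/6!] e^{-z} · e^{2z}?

1

The EGF product rule gives c_6 = Σ_{k_1+k_2=6} C(6; k_1,k_2) · ∏ g_i(k_i), where e^{-z} gives (-1)^k; e^{2z} gives (2)^k.
g_1(k) for k = 0…6: 1, -1, 1, -1, 1, -1, 1.
g_2(k) for k = 0…6: 1, 2, 4, 8, 16, 32, 64.
c_6 = Σ_k C(6,k)·g_1(k)·g_2(6−k) = 1·1·64 + 6·(-1)·32 + 15·1·16 + 20·(-1)·8 + 15·1·4 + 6·(-1)·2 + 1·1·1 = 64 − 192 + 240 − 160 + 60 − 12 + 1 = 1.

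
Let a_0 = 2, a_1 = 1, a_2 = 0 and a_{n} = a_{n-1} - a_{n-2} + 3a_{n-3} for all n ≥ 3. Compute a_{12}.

The ordinary generating function has denominator 1 - q + q^2 - 3q^3.
Iterating the recurrence: a_0,…,a_{12} = 2, 1, 0, 5, 8, 3, 10, 31, 30, 29, 92, 153, 148.

148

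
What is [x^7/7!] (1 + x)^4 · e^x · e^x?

30144

The EGF product rule gives c_7 = Σ_{k_1+k_2+k_3=7} C(7; k_1,k_2,k_3) · ∏ g_i(k_i), where (1+x)^4 gives the falling factorial (4)_k; e^x gives (1)^k; e^x gives (1)^k.
g_1(k) for k = 0…7: 1, 4, 12, 24, 24, 0, 0, 0.
g_2(k) for k = 0…7: 1, 1, 1, 1, 1, 1, 1, 1.
g_3(k) for k = 0…7: 1, 1, 1, 1, 1, 1, 1, 1.
First combine the last two factors: h(k) = Σ_j C(k,j)·g_2(j)·g_3(k−j) for k = 0…7: 1, 2, 4, 8, 16, 32, 64, 128.
c_7 = Σ_k C(7,k)·g_1(k)·h(7−k) = 1·1·128 + 7·4·64 + 21·12·32 + 35·24·16 + 35·24·8 = 128 + 1792 + 8064 + 13440 + 6720 = 30144.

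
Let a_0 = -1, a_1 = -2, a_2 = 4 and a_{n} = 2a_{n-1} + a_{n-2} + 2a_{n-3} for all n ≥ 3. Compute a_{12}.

The ordinary generating function has denominator 1 - 2q - q^2 - 2q^3.
Iterating the recurrence: a_0,…,a_{12} = -1, -2, 4, 4, 8, 28, 72, 188, 504, 1340, 3560, 9468, 25176.

25176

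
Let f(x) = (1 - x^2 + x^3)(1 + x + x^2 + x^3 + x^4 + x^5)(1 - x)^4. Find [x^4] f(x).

-6

(1 - x^2 + x^3) has coefficients 1,0,-1,1 for degrees 0…3.
(1 + x + x^2 + x^3 + x^4 + x^5) has coefficients 1,1,1,1,1 for degrees 0…4.
Finally multiplying by (1 - x)^4, the product of all factors after the first has coefficients 1,-3,3,-1,0 for degrees 0…4.
[x^4] = 1·0 − 1·3 + 1·(-3) = -6.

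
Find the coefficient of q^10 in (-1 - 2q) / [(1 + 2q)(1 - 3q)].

The denominator gives the recurrence a_n = a_(n−1) + 6a_(n−2) for n ≥ 2; the numerator fixes a_0 = -1, a_1 = -3.
Iterating: -1, -3, -9, -27, -81, -243, -729, -2187, -6561, -19683, -59049, so a_10 = -59049.

-59049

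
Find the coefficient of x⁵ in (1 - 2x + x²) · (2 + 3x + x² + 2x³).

(1 - 2x + x²) has coefficients 1,-2,1 for degrees 0…2.
(2 + 3x + x² + 2x³) has coefficients 2,3,1,2,0,0 for degrees 0…5.
[x⁵] = 1·0 − 2·0 + 1·2 = 2.

2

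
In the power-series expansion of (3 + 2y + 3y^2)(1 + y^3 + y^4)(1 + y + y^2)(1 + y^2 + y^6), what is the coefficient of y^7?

(3 + 2y + 3y^2) has coefficients 3,2,3 for degrees 0…2.
(1 + y^3 + y^4) has coefficients 1,0,0,1,1,0,0,0 for degrees 0…7.
Multiplying by (1 + y + y^2) gives running coefficients 1,1,1,1,2,2,1,0 for degrees 0…7.
Finally multiplying by (1 + y^2 + y^6), the product of all factors after the first has coefficients 1,1,2,2,3,3,4,3 for degrees 0…7.
[y^7] = 3·3 + 2·4 + 3·3 = 26.

26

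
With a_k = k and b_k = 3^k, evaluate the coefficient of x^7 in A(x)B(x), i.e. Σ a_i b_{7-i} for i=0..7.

1636

This is [x^7] in the product of the two ordinary generating functions.
Σ = 0·2187 + 1·729 + 2·243 + 3·81 + 4·27 + 5·9 + 6·3 + 7·1 = 1636.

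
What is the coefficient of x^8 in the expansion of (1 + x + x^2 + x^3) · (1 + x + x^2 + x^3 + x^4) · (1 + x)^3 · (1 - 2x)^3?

(1 + x + x^2 + x^3) has coefficients 1,1,1,1 for degrees 0…3.
(1 + x + x^2 + x^3 + x^4) has coefficients 1,1,1,1,1,0,0,0,0 for degrees 0…8.
Multiplying by (1 + x)^3 gives running coefficients 1,4,7,8,8,7,4,1,0 for degrees 0…8.
Finally multiplying by (1 - 2x)^3, the product of all factors after the first has coefficients 1,-2,-5,6,12,-1,-6,-3,-14 for degrees 0…8.
[x^8] = 1·(-14) + 1·(-3) + 1·(-6) + 1·(-1) = -24.

-24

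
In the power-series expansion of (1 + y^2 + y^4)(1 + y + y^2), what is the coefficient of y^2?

2

(1 + y^2 + y^4) has coefficients 1,0,1 for degrees 0…2.
(1 + y + y^2) has coefficients 1,1,1 for degrees 0…2.
[y^2] = 1·1 + 1·1 = 2.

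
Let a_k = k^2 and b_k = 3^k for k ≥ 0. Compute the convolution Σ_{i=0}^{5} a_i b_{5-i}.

This is [x^5] in the product of the two ordinary generating functions.
Σ = 0·243 + 1·81 + 4·27 + 9·9 + 16·3 + 25·1 = 343.

343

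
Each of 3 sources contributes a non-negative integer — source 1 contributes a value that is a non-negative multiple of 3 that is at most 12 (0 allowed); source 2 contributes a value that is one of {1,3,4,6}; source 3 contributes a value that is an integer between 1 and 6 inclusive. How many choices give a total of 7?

6

The generating function for the choices is (1 + y³ + y⁶ + y⁹ + y¹²)·(y + y³ + y⁴ + y⁶)·(y + y² + y³ + y⁴ + y⁵ + y⁶); the count is [y⁷].
(1 + y³ + y⁶ + y⁹ + y¹²) has coefficients 1,0,0,1,0,0,1,0 for degrees 0…7.
(y + y³ + y⁴ + y⁶) has coefficients 0,1,0,1,1,0,1,0 for degrees 0…7.
Finally multiplying by (y + y² + y³ + y⁴ + y⁵ + y⁶), the product of all factors after the first has coefficients 0,0,1,1,2,3,3,4 for degrees 0…7.
[y⁷] = 1·4 + 1·2 + 1·0 = 6.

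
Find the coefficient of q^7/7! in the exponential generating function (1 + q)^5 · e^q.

The EGF product rule gives c_7 = Σ_{k_1+k_2=7} C(7; k_1,k_2) · ∏ g_i(k_i), where (1+q)^5 gives the falling factorial (5)_k; e^q gives (1)^k.
g_1(k) for k = 0…7: 1, 5, 20, 60, 120, 120, 0, 0.
g_2(k) for k = 0…7: 1, 1, 1, 1, 1, 1, 1, 1.
c_7 = Σ_k C(7,k)·g_1(k)·g_2(7−k) = 1·1·1 + 7·5·1 + 21·20·1 + 35·60·1 + 35·120·1 + 21·120·1 = 1 + 35 + 420 + 2100 + 4200 + 2520 = 9276.

9276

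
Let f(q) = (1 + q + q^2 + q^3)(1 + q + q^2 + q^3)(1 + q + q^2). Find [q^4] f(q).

10

(1 + q + q^2 + q^3) has coefficients 1,1,1,1 for degrees 0…3.
(1 + q + q^2 + q^3) has coefficients 1,1,1,1,0 for degrees 0…4.
Finally multiplying by (1 + q + q^2), the product of all factors after the first has coefficients 1,2,3,3,2 for degrees 0…4.
[q^4] = 1·2 + 1·3 + 1·3 + 1·2 = 10.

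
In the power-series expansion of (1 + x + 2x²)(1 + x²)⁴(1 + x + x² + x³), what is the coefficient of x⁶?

40

(1 + x + 2x²) has coefficients 1,1,2 for degrees 0…2.
(1 + x²)⁴ has coefficients 1,0,4,0,6,0,4 for degrees 0…6.
Finally multiplying by (1 + x + x² + x³), the product of all factors after the first has coefficients 1,1,5,5,10,10,10 for degrees 0…6.
[x⁶] = 1·10 + 1·10 + 2·10 = 40.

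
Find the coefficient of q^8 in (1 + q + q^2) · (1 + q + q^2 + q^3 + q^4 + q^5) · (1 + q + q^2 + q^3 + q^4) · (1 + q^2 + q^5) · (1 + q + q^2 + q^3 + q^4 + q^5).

(1 + q + q^2) has coefficients 1,1,1 for degrees 0…2.
(1 + q + q^2 + q^3 + q^4 + q^5) has coefficients 1,1,1,1,1,1,0,0,0 for degrees 0…8.
Multiplying by (1 + q + q^2 + q^3 + q^4) gives running coefficients 1,2,3,4,5,5,4,3,2 for degrees 0…8.
Multiplying by (1 + q^2 + q^5) gives running coefficients 1,2,4,6,8,10,11,11,10 for degrees 0…8.
Finally multiplying by (1 + q + q^2 + q^3 + q^4 + q^5), the product of all factors after the first has coefficients 1,3,7,13,21,31,41,50,56 for degrees 0…8.
[q^8] = 1·56 + 1·50 + 1·41 = 147.

147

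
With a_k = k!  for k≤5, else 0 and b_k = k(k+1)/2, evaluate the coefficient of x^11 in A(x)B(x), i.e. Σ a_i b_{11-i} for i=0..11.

The convolution is the t^11 coefficient of A(t)B(t).
Σ = 1·66 + 1·55 + 2·45 + 6·36 + 24·28 + 120·21 + 0·15 + 0·10 + 0·6 + 0·3 + 0·1 + 0·0 = 3619.

3619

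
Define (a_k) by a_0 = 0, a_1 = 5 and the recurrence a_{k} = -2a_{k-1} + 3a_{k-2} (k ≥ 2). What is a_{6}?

-910

The ordinary generating function has denominator 1 + 2q - 3q^2.
Iterating the recurrence: a_0,…,a_{6} = 0, 5, -10, 35, -100, 305, -910.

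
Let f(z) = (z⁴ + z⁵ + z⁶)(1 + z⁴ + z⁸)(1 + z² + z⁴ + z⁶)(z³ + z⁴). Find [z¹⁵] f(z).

6

(z⁴ + z⁵ + z⁶) has coefficients 0,0,0,0,1,1,1 for degrees 0…6.
(1 + z⁴ + z⁸) has coefficients 1,0,0,0,1,0,0,0,1,0,0,0,0,0,0,0 for degrees 0…15.
Multiplying by (1 + z² + z⁴ + z⁶) gives running coefficients 1,0,1,0,2,0,2,0,2,0,2,0,1,0,1,0 for degrees 0…15.
Finally multiplying by (z³ + z⁴), the product of all factors after the first has coefficients 0,0,0,1,1,1,1,2,2,2,2,2,2,2,2,1 for degrees 0…15.
[z¹⁵] = 1·2 + 1·2 + 1·2 = 6.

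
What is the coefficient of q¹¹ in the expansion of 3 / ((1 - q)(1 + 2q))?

Partial fractions give a closed form: a_n = (1)·1^n + (2)·(-2)^n.
At n = 11: a_11 = -4095.

-4095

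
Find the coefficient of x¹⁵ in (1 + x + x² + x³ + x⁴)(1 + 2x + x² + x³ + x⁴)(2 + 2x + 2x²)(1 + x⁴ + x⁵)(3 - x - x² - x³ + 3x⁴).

92

(1 + x + x² + x³ + x⁴) has coefficients 1,1,1,1,1 for degrees 0…4.
(1 + 2x + x² + x³ + x⁴) has coefficients 1,2,1,1,1,0,0,0,0,0,0,0,0,0,0,0 for degrees 0…15.
Multiplying by (2 + 2x + 2x²) gives running coefficients 2,6,8,8,6,4,2,0,0,0,0,0,0,0,0,0 for degrees 0…15.
Multiplying by (1 + x⁴ + x⁵) gives running coefficients 2,6,8,8,8,12,16,16,14,10,6,2,0,0,0,0 for degrees 0…15.
Finally multiplying by (3 - x - x² - x³ + 3x⁴), the product of all factors after the first has coefficients 6,16,16,8,8,30,44,36,22,20,26,24,24,22,16,6 for degrees 0…15.
[x¹⁵] = 1·6 + 1·16 + 1·22 + 1·24 + 1·24 = 92.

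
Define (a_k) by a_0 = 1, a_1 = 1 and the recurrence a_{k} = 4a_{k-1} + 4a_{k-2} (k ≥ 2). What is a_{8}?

95488

The ordinary generating function has denominator 1 - 4q - 4q^2.
Iterating the recurrence: a_0,…,a_{8} = 1, 1, 8, 36, 176, 848, 4096, 19776, 95488.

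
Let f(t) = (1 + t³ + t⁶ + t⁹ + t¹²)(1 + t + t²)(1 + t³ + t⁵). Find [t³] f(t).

(1 + t³ + t⁶ + t⁹ + t¹²) has coefficients 1,0,0,1 for degrees 0…3.
(1 + t + t²) has coefficients 1,1,1,0 for degrees 0…3.
Finally multiplying by (1 + t³ + t⁵), the product of all factors after the first has coefficients 1,1,1,1 for degrees 0…3.
[t³] = 1·1 + 1·1 = 2.

2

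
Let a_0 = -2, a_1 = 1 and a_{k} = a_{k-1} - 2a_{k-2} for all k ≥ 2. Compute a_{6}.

The ordinary generating function has denominator 1 - z + 2z^2.
Iterating the recurrence: a_0,…,a_{6} = -2, 1, 5, 3, -7, -13, 1.

1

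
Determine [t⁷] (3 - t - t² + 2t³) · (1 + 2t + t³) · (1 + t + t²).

1

(3 - t - t² + 2t³) has coefficients 3,-1,-1,2 for degrees 0…3.
(1 + 2t + t³) has coefficients 1,2,0,1,0,0,0,0 for degrees 0…7.
Finally multiplying by (1 + t + t²), the product of all factors after the first has coefficients 1,3,3,3,1,1,0,0 for degrees 0…7.
[t⁷] = 3·0 − 1·0 − 1·1 + 2·1 = 1.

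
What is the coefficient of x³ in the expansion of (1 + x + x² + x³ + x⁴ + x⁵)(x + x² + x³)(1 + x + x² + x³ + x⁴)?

6

(1 + x + x² + x³ + x⁴ + x⁵) has coefficients 1,1,1,1 for degrees 0…3.
(x + x² + x³) has coefficients 0,1,1,1 for degrees 0…3.
Finally multiplying by (1 + x + x² + x³ + x⁴), the product of all factors after the first has coefficients 0,1,2,3 for degrees 0…3.
[x³] = 1·3 + 1·2 + 1·1 + 1·0 = 6.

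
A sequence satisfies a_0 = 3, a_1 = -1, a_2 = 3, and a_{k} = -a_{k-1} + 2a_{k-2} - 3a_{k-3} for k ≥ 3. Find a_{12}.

The ordinary generating function has denominator 1 + x - 2x^2 + 3x^3.
Iterating the recurrence: a_0,…,a_{12} = 3, -1, 3, -14, 23, -60, 148, -337, 813, -1931, 4568, -10869, 25798.

25798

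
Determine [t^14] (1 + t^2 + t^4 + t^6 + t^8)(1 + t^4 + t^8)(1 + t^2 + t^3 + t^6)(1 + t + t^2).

14

(1 + t^2 + t^4 + t^6 + t^8) has coefficients 1,0,1,0,1,0,1,0,1 for degrees 0…8.
(1 + t^4 + t^8) has coefficients 1,0,0,0,1,0,0,0,1,0,0,0,0,0,0 for degrees 0…14.
Multiplying by (1 + t^2 + t^3 + t^6) gives running coefficients 1,0,1,1,1,0,2,1,1,0,2,1,0,0,1 for degrees 0…14.
Finally multiplying by (1 + t + t^2), the product of all factors after the first has coefficients 1,1,2,2,3,2,3,3,4,2,3,3,3,1,1 for degrees 0…14.
[t^14] = 1·1 + 1·3 + 1·3 + 1·4 + 1·3 = 14.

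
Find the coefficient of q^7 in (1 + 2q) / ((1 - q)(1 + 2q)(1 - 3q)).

Partial fractions give a closed form: a_n = (-1/2)·1^n + (3/2)·3^n.
At n = 7: a_7 = 3280.

3280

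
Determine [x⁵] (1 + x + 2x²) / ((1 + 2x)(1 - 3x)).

214

The denominator gives the recurrence a_n = a_(n−1) + 6a_(n−2) for n ≥ 3; the numerator fixes a_0 = 1, a_1 = 2, a_2 = 10.
Iterating: 1, 2, 10, 22, 82, 214, so a_5 = 214.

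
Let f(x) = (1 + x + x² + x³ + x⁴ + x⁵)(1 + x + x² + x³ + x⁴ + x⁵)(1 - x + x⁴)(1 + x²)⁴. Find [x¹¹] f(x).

(1 + x + x² + x³ + x⁴ + x⁵) has coefficients 1,1,1,1,1,1 for degrees 0…5.
(1 + x + x² + x³ + x⁴ + x⁵) has coefficients 1,1,1,1,1,1,0,0,0,0,0,0 for degrees 0…11.
Multiplying by (1 - x + x⁴) gives running coefficients 1,0,0,0,1,1,0,1,1,1,0,0 for degrees 0…11.
Finally multiplying by (1 + x²)⁴, the product of all factors after the first has coefficients 1,0,4,0,7,1,8,5,8,11,8,14 for degrees 0…11.
[x¹¹] = 1·14 + 1·8 + 1·11 + 1·8 + 1·5 + 1·8 = 54.

54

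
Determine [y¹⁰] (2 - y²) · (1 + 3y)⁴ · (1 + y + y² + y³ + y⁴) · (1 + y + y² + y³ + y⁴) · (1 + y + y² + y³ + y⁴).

(2 - y²) has coefficients 2,0,-1 for degrees 0…2.
(1 + 3y)⁴ has coefficients 1,12,54,108,81,0,0,0,0,0,0 for degrees 0…10.
Multiplying by (1 + y + y² + y³ + y⁴) gives running coefficients 1,13,67,175,256,255,243,189,81,0,0 for degrees 0…10.
Multiplying by (1 + y + y² + y³ + y⁴) gives running coefficients 1,14,81,256,512,766,996,1118,1024,768,513 for degrees 0…10.
Finally multiplying by (1 + y + y² + y³ + y⁴), the product of all factors after the first has coefficients 1,15,96,352,864,1629,2611,3648,4416,4672,4419 for degrees 0…10.
[y¹⁰] = 2·4419 − 1·4416 = 4422.

4422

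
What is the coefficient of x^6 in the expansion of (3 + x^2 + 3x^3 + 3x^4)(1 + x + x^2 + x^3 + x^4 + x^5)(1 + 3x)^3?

556

(3 + x^2 + 3x^3 + 3x^4) has coefficients 3,0,1,3,3 for degrees 0…4.
(1 + x + x^2 + x^3 + x^4 + x^5) has coefficients 1,1,1,1,1,1,0 for degrees 0…6.
Finally multiplying by (1 + 3x)^3, the product of all factors after the first has coefficients 1,10,37,64,64,64,63 for degrees 0…6.
[x^6] = 3·63 + 1·64 + 3·64 + 3·37 = 556.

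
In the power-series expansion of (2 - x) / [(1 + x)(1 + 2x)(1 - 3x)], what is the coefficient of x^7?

1385

Partial fractions give a closed form: a_n = (-3/4)·(-1)^n + (2)·(-2)^n + (3/4)·3^n.
At n = 7: a_7 = 1385.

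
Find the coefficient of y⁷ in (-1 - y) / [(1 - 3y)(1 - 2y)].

-8364

The denominator gives the recurrence a_n = 5a_(n−1) − 6a_(n−2) for n ≥ 2; the numerator fixes a_0 = -1, a_1 = -6.
Iterating: -1, -6, -24, -84, -276, -876, -2724, -8364, so a_7 = -8364.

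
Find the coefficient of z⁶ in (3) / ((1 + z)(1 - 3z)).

1641

The denominator gives the recurrence a_n = 2a_(n−1) + 3a_(n−2) for n ≥ 2; the numerator fixes a_0 = 3, a_1 = 6.
Iterating: 3, 6, 21, 60, 183, 546, 1641, so a_6 = 1641.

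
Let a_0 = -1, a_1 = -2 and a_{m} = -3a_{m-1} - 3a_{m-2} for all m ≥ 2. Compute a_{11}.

The ordinary generating function has denominator 1 + 3x + 3x^2.
Iterating the recurrence: a_0,…,a_{11} = -1, -2, 9, -21, 36, -45, 27, 54, -243, 567, -972, 1215.

1215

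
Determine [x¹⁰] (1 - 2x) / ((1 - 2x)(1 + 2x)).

1024

Partial fractions give a closed form: a_n = (1)·(-2)^n.
At n = 10: a_10 = 1024.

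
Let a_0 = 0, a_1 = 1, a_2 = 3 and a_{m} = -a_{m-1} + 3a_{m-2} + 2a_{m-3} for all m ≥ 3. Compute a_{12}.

The ordinary generating function has denominator 1 + y - 3y^2 - 2y^3.
Iterating the recurrence: a_0,…,a_{12} = 0, 1, 3, 0, 11, -5, 38, -31, 135, -152, 495, -681, 1862.

1862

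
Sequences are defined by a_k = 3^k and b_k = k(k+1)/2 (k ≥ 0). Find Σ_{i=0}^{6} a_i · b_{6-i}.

Write out a_i and b_{6-i} for i = 0,…,6 and sum the products.
Σ = 1·21 + 3·15 + 9·10 + 27·6 + 81·3 + 243·1 + 729·0 = 804.

804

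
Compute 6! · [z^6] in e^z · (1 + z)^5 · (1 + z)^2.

37633

The EGF product rule gives c_6 = Σ_{k_1+k_2+k_3=6} C(6; k_1,k_2,k_3) · ∏ g_i(k_i), where e^z gives (1)^k; (1+z)^5 gives the falling factorial (5)_k; (1+z)^2 gives the falling factorial (2)_k.
g_1(k) for k = 0…6: 1, 1, 1, 1, 1, 1, 1.
g_2(k) for k = 0…6: 1, 5, 20, 60, 120, 120, 0.
g_3(k) for k = 0…6: 1, 2, 2, 0, 0, 0, 0.
First combine the last two factors: h(k) = Σ_j C(k,j)·g_2(j)·g_3(k−j) for k = 0…6: 1, 7, 42, 210, 840, 2520, 5040.
c_6 = Σ_k C(6,k)·g_1(k)·h(6−k) = 1·1·5040 + 6·1·2520 + 15·1·840 + 20·1·210 + 15·1·42 + 6·1·7 + 1·1·1 = 5040 + 15120 + 12600 + 4200 + 630 + 42 + 1 = 37633.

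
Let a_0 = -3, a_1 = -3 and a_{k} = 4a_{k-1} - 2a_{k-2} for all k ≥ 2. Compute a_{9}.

The ordinary generating function has denominator 1 - 4x + 2x^2.
Iterating the recurrence: a_0,…,a_{9} = -3, -3, -6, -18, -60, -204, -696, -2376, -8112, -27696.

-27696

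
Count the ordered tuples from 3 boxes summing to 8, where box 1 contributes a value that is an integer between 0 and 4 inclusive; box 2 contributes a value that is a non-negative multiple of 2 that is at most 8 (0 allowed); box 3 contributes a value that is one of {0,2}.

6

The generating function for the choices is (1 + q + q² + q³ + q⁴)·(1 + q² + q⁴ + q⁶ + q⁸)·(1 + q²); the count is [q⁸].
(1 + q + q² + q³ + q⁴) has coefficients 1,1,1,1,1 for degrees 0…4.
(1 + q² + q⁴ + q⁶ + q⁸) has coefficients 1,0,1,0,1,0,1,0,1 for degrees 0…8.
Finally multiplying by (1 + q²), the product of all factors after the first has coefficients 1,0,2,0,2,0,2,0,2 for degrees 0…8.
[q⁸] = 1·2 + 1·0 + 1·2 + 1·0 + 1·2 = 6.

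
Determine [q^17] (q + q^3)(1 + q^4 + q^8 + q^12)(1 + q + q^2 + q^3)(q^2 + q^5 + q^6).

(q + q^3) has coefficients 0,1,0,1 for degrees 0…3.
(1 + q^4 + q^8 + q^12) has coefficients 1,0,0,0,1,0,0,0,1,0,0,0,1,0,0,0,0,0 for degrees 0…17.
Multiplying by (1 + q + q^2 + q^3) gives running coefficients 1,1,1,1,1,1,1,1,1,1,1,1,1,1,1,1,0,0 for degrees 0…17.
Finally multiplying by (q^2 + q^5 + q^6), the product of all factors after the first has coefficients 0,0,1,1,1,2,3,3,3,3,3,3,3,3,3,3,3,3 for degrees 0…17.
[q^17] = 1·3 + 1·3 = 6.

6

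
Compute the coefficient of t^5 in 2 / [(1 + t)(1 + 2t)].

-126

Partial fractions give a closed form: a_n = (-2)·(-1)^n + (4)·(-2)^n.
At n = 5: a_5 = -126.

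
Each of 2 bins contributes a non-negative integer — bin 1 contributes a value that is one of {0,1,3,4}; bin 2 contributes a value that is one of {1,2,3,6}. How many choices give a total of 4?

The generating function for the choices is (1 + y + y^3 + y^4)·(y + y^2 + y^3 + y^6); the count is [y^4].
(1 + y + y^3 + y^4) has coefficients 1,1,0,1,1 for degrees 0…4.
(y + y^2 + y^3 + y^6) has coefficients 0,1,1,1,0 for degrees 0…4.
[y^4] = 1·0 + 1·1 + 1·1 + 1·0 = 2.

2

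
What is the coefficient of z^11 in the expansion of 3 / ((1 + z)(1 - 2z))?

Partial fractions give a closed form: a_n = (1)·(-1)^n + (2)·2^n.
At n = 11: a_11 = 4095.

4095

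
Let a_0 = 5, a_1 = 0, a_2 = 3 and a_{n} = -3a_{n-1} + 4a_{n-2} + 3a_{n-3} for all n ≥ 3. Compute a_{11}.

140964

The ordinary generating function has denominator 1 + 3x - 4x^2 - 3x^3.
Iterating the recurrence: a_0,…,a_{11} = 5, 0, 3, 6, -6, 51, -159, 663, -2472, 9591, -36672, 140964.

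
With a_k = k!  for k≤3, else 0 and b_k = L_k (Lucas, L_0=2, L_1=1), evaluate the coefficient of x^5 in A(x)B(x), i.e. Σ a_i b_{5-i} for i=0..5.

Write out a_i and b_{5-i} for i = 0,…,5 and sum the products.
Σ = 1·11 + 1·7 + 2·4 + 6·3 + 0·1 + 0·2 = 44.

44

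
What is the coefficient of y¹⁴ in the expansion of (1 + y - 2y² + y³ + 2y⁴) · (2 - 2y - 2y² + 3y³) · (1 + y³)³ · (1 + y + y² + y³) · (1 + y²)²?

63

(1 + y - 2y² + y³ + 2y⁴) has coefficients 1,1,-2,1,2 for degrees 0…4.
(2 - 2y - 2y² + 3y³) has coefficients 2,-2,-2,3,0,0,0,0,0,0,0,0,0,0,0 for degrees 0…14.
Multiplying by (1 + y³)³ gives running coefficients 2,-2,-2,9,-6,-6,15,-6,-6,11,-2,-2,3,0,0 for degrees 0…14.
Multiplying by (1 + y + y² + y³) gives running coefficients 2,0,-2,7,-1,-5,12,-3,-3,14,-3,1,10,-1,1 for degrees 0…14.
Finally multiplying by (1 + y²)², the product of all factors after the first has coefficients 2,0,2,7,-3,9,8,-6,20,3,3,26,1,15,18 for degrees 0…14.
[y¹⁴] = 1·18 + 1·15 − 2·1 + 1·26 + 2·3 = 63.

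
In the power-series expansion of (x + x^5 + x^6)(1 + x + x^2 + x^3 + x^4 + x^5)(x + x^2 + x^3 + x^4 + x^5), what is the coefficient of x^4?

(x + x^5 + x^6) has coefficients 0,1,0,0,0 for degrees 0…4.
(1 + x + x^2 + x^3 + x^4 + x^5) has coefficients 1,1,1,1,1 for degrees 0…4.
Finally multiplying by (x + x^2 + x^3 + x^4 + x^5), the product of all factors after the first has coefficients 0,1,2,3,4 for degrees 0…4.
[x^4] = 1·3 = 3.

3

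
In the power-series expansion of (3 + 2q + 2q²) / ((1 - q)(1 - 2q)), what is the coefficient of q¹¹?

18425

The denominator gives the recurrence a_n = 3a_(n−1) − 2a_(n−2) for n ≥ 3; the numerator fixes a_0 = 3, a_1 = 11, a_2 = 29.
Iterating: 3, 11, 29, 65, 137, 281, 569, 1145, 2297, 4601, 9209, 18425, so a_11 = 18425.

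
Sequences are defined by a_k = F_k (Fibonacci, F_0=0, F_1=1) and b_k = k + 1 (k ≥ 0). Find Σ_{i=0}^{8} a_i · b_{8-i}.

Write out a_i and b_{8-i} for i = 0,…,8 and sum the products.
Σ = 0·9 + 1·8 + 1·7 + 2·6 + 3·5 + 5·4 + 8·3 + 13·2 + 21·1 = 133.

133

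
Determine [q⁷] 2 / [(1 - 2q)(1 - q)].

Partial fractions give a closed form: a_n = (4)·2^n + (-2)·1^n.
At n = 7: a_7 = 510.

510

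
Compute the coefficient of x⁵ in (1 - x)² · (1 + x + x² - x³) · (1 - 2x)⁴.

(1 - x)² has coefficients 1,-2,1 for degrees 0…2.
(1 + x + x² - x³) has coefficients 1,1,1,-1,0,0 for degrees 0…5.
Finally multiplying by (1 - 2x)⁴, the product of all factors after the first has coefficients 1,-7,17,-17,16,-40 for degrees 0…5.
[x⁵] = 1·(-40) − 2·16 + 1·(-17) = -89.

-89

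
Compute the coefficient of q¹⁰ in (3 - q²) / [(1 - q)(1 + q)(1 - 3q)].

191909

Partial fractions give a closed form: a_n = (-1/2)·1^n + (1/4)·(-1)^n + (13/4)·3^n.
At n = 10: a_10 = 191909.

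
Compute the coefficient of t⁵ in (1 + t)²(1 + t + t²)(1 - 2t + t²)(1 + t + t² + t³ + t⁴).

(1 + t)² has coefficients 1,2,1 for degrees 0…2.
(1 + t + t²) has coefficients 1,1,1,0,0,0 for degrees 0…5.
Multiplying by (1 - 2t + t²) gives running coefficients 1,-1,0,-1,1,0 for degrees 0…5.
Finally multiplying by (1 + t + t² + t³ + t⁴), the product of all factors after the first has coefficients 1,0,0,-1,0,-1 for degrees 0…5.
[t⁵] = 1·(-1) + 2·0 + 1·(-1) = -2.

-2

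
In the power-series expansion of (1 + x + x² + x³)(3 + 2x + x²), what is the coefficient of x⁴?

(1 + x + x² + x³) has coefficients 1,1,1,1 for degrees 0…3.
(3 + 2x + x²) has coefficients 3,2,1,0,0 for degrees 0…4.
[x⁴] = 1·0 + 1·0 + 1·1 + 1·2 = 3.

3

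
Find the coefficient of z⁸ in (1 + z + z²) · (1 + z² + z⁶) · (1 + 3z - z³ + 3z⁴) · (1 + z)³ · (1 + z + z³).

(1 + z + z²) has coefficients 1,1,1 for degrees 0…2.
(1 + z² + z⁶) has coefficients 1,0,1,0,0,0,1,0,0 for degrees 0…8.
Multiplying by (1 + 3z - z³ + 3z⁴) gives running coefficients 1,3,1,2,3,-1,4,3,0 for degrees 0…8.
Multiplying by (1 + z)³ gives running coefficients 1,6,13,15,15,15,12,15,20 for degrees 0…8.
Finally multiplying by (1 + z + z³), the product of all factors after the first has coefficients 1,7,19,29,36,43,42,42,50 for degrees 0…8.
[z⁸] = 1·50 + 1·42 + 1·42 = 134.

134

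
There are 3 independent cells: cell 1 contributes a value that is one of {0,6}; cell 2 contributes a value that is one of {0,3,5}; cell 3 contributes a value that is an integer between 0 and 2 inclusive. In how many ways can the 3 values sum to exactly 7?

The generating function for the choices is (1 + q^6)·(1 + q^3 + q^5)·(1 + q + q^2); the count is [q^7].
(1 + q^6) has coefficients 1,0,0,0,0,0,1 for degrees 0…6.
(1 + q^3 + q^5) has coefficients 1,0,0,1,0,1,0,0 for degrees 0…7.
Finally multiplying by (1 + q + q^2), the product of all factors after the first has coefficients 1,1,1,1,1,2,1,1 for degrees 0…7.
[q^7] = 1·1 + 1·1 = 2.

2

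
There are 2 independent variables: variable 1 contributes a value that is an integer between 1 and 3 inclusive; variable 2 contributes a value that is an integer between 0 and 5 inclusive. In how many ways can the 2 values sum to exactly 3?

3

The generating function for the choices is (z + z^2 + z^3)·(1 + z + z^2 + z^3 + z^4 + z^5); the count is [z^3].
(z + z^2 + z^3) has coefficients 0,1,1,1 for degrees 0…3.
(1 + z + z^2 + z^3 + z^4 + z^5) has coefficients 1,1,1,1 for degrees 0…3.
[z^3] = 1·1 + 1·1 + 1·1 = 3.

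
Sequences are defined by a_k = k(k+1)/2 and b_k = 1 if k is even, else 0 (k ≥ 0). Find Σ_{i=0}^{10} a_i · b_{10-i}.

125

This is [x^10] in the product of the two ordinary generating functions.
Σ = 0·1 + 1·0 + 3·1 + 6·0 + 10·1 + 15·0 + 21·1 + 28·0 + 36·1 + 45·0 + 55·1 = 125.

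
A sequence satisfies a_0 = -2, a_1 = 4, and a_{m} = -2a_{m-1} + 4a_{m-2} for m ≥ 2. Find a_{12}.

-1908736

The ordinary generating function has denominator 1 + 2y - 4y^2.
Iterating the recurrence: a_0,…,a_{12} = -2, 4, -16, 48, -160, 512, -1664, 5376, -17408, 56320, -182272, 589824, -1908736.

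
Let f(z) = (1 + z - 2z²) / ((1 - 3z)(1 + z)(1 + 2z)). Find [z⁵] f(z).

Partial fractions give a closed form: a_n = (1/2)·3^n + (1/2)·(-1)^n.
At n = 5: a_5 = 121.

121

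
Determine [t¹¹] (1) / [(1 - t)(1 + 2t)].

-1365

Partial fractions give a closed form: a_n = (1/3)·1^n + (2/3)·(-2)^n.
At n = 11: a_11 = -1365.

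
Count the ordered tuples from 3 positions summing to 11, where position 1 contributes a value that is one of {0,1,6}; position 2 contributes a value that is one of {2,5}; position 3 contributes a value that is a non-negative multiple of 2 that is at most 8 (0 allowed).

The generating function for the choices is (1 + x + x⁶)·(x² + x⁵)·(1 + x² + x⁴ + x⁶ + x⁸); the count is [x¹¹].
(1 + x + x⁶) has coefficients 1,1,0,0,0,0,1 for degrees 0…6.
(x² + x⁵) has coefficients 0,0,1,0,0,1,0,0,0,0,0,0 for degrees 0…11.
Finally multiplying by (1 + x² + x⁴ + x⁶ + x⁸), the product of all factors after the first has coefficients 0,0,1,0,1,1,1,1,1,1,1,1 for degrees 0…11.
[x¹¹] = 1·1 + 1·1 + 1·1 = 3.

3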